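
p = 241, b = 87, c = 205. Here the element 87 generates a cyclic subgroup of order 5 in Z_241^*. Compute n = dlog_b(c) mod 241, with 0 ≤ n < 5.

4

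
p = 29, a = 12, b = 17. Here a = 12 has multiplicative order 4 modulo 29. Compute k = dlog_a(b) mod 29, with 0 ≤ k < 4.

3

Successive powers of 12 modulo 29:
  12^0=1  12^1=12  12^2=28  12^3=17
So 12^3 ≡ 17 (mod 29), giving k = 3.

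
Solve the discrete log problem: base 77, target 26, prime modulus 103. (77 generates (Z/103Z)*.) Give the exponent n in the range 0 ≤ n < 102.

Baby-step giant-step with m = ceil(sqrt(102)) = 11.
Baby table (77^j mod 103 for j=0..10):
  0:1  1:77  2:58  3:37  4:68  5:86  6:30  7:44
  8:92  9:80  10:83
Giant step factor: 77^(-11) ≡ 62 (mod 103).
Scan 26·62^i mod 103 for i = 0, 1, …:
  i=0: 26   i=1: 67   i=2: 34   i=3: 48
  i=4: 92
Match at i=4, j=8: n = 4·11 + 8 = 52.

52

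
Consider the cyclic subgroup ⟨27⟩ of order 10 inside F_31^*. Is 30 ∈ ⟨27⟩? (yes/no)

yes

30 ∈ ⟨27⟩ iff 30^10 ≡ 1 (mod 31), since |⟨27⟩| = 10.
30^10 mod 31 = 1.
Since 1 = 1, 30 lies in the subgroup.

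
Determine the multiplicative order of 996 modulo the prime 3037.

138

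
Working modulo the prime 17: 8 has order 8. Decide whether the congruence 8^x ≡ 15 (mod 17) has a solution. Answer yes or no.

⟨8⟩ has order 8; its elements mod 17 are {1, 2, 4, 8, 9, 13, 15, 16}.
15 is in this set.

yes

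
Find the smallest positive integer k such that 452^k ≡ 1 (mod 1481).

The order of 452 must divide p − 1 = 1480 = 2^3 · 5 · 37.
Divisors: 1, 2, 4, 5, 8, 10, 20, 37, 40, 74, 148, 185, 296, 370, 740, 1480.
Check each in increasing order: 452^1 ≡ 452;  452^2 ≡ 1407;  452^4 ≡ 1033;  452^5 ≡ 401;  452^8 ≡ 769;  452^10 ≡ 853;  452^20 ≡ 438;  452^37 ≡ 507;  452^40 ≡ 795;  452^74 ≡ 836;  452^148 ≡ 1345;  452^185 ≡ 655;  452^296 ≡ 724;  452^370 ≡ 1016;  452^740 ≡ 1480;  452^1480 ≡ 1.
Smallest exponent giving 1 is 1480.

1480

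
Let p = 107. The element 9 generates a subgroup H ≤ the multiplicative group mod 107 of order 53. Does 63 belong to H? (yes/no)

63 ∈ ⟨9⟩ iff 63^53 ≡ 1 (mod 107), since |⟨9⟩| = 53.
63^53 mod 107 = 106.
Since 106 ≠ 1, 63 does not lie in the subgroup.

no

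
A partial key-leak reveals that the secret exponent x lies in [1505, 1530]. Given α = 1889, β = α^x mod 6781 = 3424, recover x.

Compute 1889^1505 mod 6781 = 5245, then multiply by 1889 repeatedly:
  1889^1505=5245  1889^1506=764  1889^1507=5624  1889^1508=4690  1889^1509=3424
Found 3424 at exponent 1509.

1509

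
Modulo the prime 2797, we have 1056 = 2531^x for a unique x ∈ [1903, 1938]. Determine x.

Compute 2531^1903 mod 2797 = 2135, then multiply by 2531 repeatedly:
  2531^1903=2135  2531^1904=2678  2531^1905=887  2531^1906=1803  2531^1907=1486
  2531^1908=1898  2531^1909=1389  2531^1910=2527  2531^1911=1895  2531^1912=2187
  2531^1913=34  2531^1914=2144  2531^1915=284  2531^1916=2772  2531^1917=1056
Found 1056 at exponent 1917.

1917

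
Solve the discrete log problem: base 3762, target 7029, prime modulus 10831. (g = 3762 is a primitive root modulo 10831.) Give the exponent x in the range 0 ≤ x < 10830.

8320

Baby-step giant-step with m = ceil(sqrt(10830)) = 105.
Baby table (3762^j mod 10831 for j=0..104):
  0:1  1:3762  2:7358  3:7591  4:6826  5:9942  6:2361  7:662
  8:10145  9:7877  10:10489  11:2285  12:7187  13:3318  14:5004  15:770
  16:4863  17:1047  18:7161  19:2985  20:8654  21:9193  22:683  23:2499
  24:10761  25:7435  26:4828  27:10180  28:9575  29:8075  30:8026  31:7815
  32:4696  33:991  34:2278  35:2515  36:5967  37:6022  38:7143  39:255
  40:6182  41:2527  42:7787  43:7670  44:756  45:6350  46:6345  47:9197
  48:4900  49:10269  50:8632  51:2246  52:1272  53:8793  54:1392  55:5331
  56:7041  57:6447  58:3005  59:8077  60:4719  61:869  62:9047  63:3812
  64:500  65:7237  66:7291  67:4650  68:1235  69:10402  70:10752  71:6070
  72:3592  73:6847  74:2296  75:5245  76:8439  77:1857  78:39  79:5915
  80:5356  81:3612  82:6270  83:8653  84:5431  85:4156  86:5739  87:3935
  88:8324  89:2467  90:9518  91:10261  92:198  93:8368  94:5530  95:8340
  96:8504  97:8105  98:1745  99:1104  100:4975  101:10813  102:8101  103:8359
  104:4165
Giant step factor: 3762^(-105) ≡ 9686 (mod 10831).
Scan 7029·9686^i mod 10831 for i = 0, 1, …:
  i=0: 7029   i=1: 10059   i=2: 6629   i=3: 2326
  i=4: 1156   i=5: 8593   i=6: 6394   i=7: 626
  i=8: 8907   i=9: 4287     …   i=78: 6284
  i=79: 7435
Match at i=79, j=25: x = 79·105 + 25 = 8320.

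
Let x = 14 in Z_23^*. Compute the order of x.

22

The order of 14 must divide p − 1 = 22 = 2 · 11.
Divisors: 1, 2, 11, 22.
Check each in increasing order: 14^1 ≡ 14;  14^2 ≡ 12;  14^11 ≡ 22;  14^22 ≡ 1.
Smallest exponent giving 1 is 22.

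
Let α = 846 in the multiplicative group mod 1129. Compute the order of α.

564

The order of 846 must divide p − 1 = 1128 = 2^3 · 3 · 47.
Divisors: 1, 2, 3, 4, 6, 8, 12, 24, 47, 94, 141, 188, 282, 376, 564, 1128.
Check each in increasing order: 846^1 ≡ 846;  846^2 ≡ 1059;  846^3 ≡ 617;  846^4 ≡ 384;  846^6 ≡ 216;  846^8 ≡ 686;  846^12 ≡ 367;  846^24 ≡ 338;  846^47 ≡ 466;  846^94 ≡ 388;  846^141 ≡ 168;  846^188 ≡ 387;  846^282 ≡ 1128;  846^376 ≡ 741;  846^564 ≡ 1.
Smallest exponent giving 1 is 564.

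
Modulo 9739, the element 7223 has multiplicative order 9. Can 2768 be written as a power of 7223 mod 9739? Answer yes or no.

yes

2768 ∈ ⟨7223⟩ iff 2768^9 ≡ 1 (mod 9739), since |⟨7223⟩| = 9.
2768^9 mod 9739 = 1.
Since 1 = 1, 2768 lies in the subgroup.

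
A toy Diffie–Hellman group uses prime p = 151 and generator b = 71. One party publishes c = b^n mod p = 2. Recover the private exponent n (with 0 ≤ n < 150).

Baby-step giant-step with m = ceil(sqrt(150)) = 13.
Baby table (71^j mod 151 for j=0..12):
  0:1  1:71  2:58  3:41  4:42  5:113  6:20  7:61
  8:103  9:65  10:85  11:146  12:98
Giant step factor: 71^(-13) ≡ 63 (mod 151).
Scan 2·63^i mod 151 for i = 0, 1, …:
  i=0: 2   i=1: 126   i=2: 86   i=3: 133
  i=4: 74   i=5: 132   i=6: 11   i=7: 89
  i=8: 20
Match at i=8, j=6: n = 8·13 + 6 = 110.

110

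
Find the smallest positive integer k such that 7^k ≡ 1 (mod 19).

3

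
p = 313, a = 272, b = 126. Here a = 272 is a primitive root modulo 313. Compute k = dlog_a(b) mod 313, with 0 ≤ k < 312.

145

Baby-step giant-step with m = ceil(sqrt(312)) = 18.
Baby table (272^j mod 313 for j=0..17):
  0:1  1:272  2:116  3:252  4:310  5:123  6:278  7:183
  8:9  9:257  10:105  11:77  12:286  13:168  14:311  15:82
  16:81  17:122
Giant step factor: 272^(-18) ≡ 261 (mod 313).
Scan 126·261^i mod 313 for i = 0, 1, …:
  i=0: 126   i=1: 21   i=2: 160   i=3: 131
  i=4: 74   i=5: 221   i=6: 89   i=7: 67
  i=8: 272
Match at i=8, j=1: k = 8·18 + 1 = 145.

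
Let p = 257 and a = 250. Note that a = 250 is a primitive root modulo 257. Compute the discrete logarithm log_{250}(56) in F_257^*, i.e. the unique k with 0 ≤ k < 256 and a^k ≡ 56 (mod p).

209

Baby-step giant-step with m = ceil(sqrt(256)) = 16.
Baby table (250^j mod 257 for j=0..15):
  0:1  1:250  2:49  3:171  4:88  5:155  6:200  7:142
  8:34  9:19  10:124  11:160  12:165  13:130  14:118  15:202
Giant step factor: 250^(-16) ≡ 255 (mod 257).
Scan 56·255^i mod 257 for i = 0, 1, …:
  i=0: 56   i=1: 145   i=2: 224   i=3: 66
  i=4: 125   i=5: 7   i=6: 243   i=7: 28
  i=8: 201   i=9: 112   i=10: 33   i=11: 191
  i=12: 132   i=13: 250
Match at i=13, j=1: k = 13·16 + 1 = 209.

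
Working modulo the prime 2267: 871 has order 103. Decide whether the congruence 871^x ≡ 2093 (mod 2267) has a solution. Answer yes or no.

2093 ∈ ⟨871⟩ iff 2093^103 ≡ 1 (mod 2267), since |⟨871⟩| = 103.
2093^103 mod 2267 = 1.
Since 1 = 1, 2093 lies in the subgroup.

yes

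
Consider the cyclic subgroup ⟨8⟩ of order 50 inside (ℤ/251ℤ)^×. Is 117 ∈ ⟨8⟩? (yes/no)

no

117 ∈ ⟨8⟩ iff 117^50 ≡ 1 (mod 251), since |⟨8⟩| = 50.
117^50 mod 251 = 149.
Since 149 ≠ 1, 117 does not lie in the subgroup.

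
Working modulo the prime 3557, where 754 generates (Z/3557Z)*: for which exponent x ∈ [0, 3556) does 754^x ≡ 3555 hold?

Baby-step giant-step with m = ceil(sqrt(3556)) = 60.
Baby table (754^j mod 3557 for j=0..59):
  0:1  1:754  2:2953  3:3437  4:2002  5:1340  6:172  7:1636
  8:2822  9:702  10:2872  11:2832  12:1128  13:389  14:1632  15:3363
  16:3118  17:3352  18:1938  19:2882  20:3258  21:2202  22:2746  23:310
  24:2535  25:1281  26:1927  27:1702  28:2788  29:3522  30:2066  31:3355
  32:643  33:1070  34:2898  35:1094  36:3209  37:826  38:329  39:2633
  40:476  41:3204  42:613  43:3349  44:3233  45:1137  46:61  47:3310
  48:2283  49:3351  50:1184  51:3486  52:3378  53:200  54:1406  55:138
  56:899  57:2016  58:1225  59:2387
Giant step factor: 754^(-60) ≡ 2021 (mod 3557).
Scan 3555·2021^i mod 3557 for i = 0, 1, …:
  i=0: 3555   i=1: 3072   i=2: 1547   i=3: 3441
  i=4: 326   i=5: 801   i=6: 386   i=7: 1123
  i=8: 217   i=9: 1046     …   i=20: 1529
  i=21: 2633
Match at i=21, j=39: x = 21·60 + 39 = 1299.

1299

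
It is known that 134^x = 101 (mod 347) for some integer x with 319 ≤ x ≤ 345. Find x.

345

Compute 134^319 mod 347 = 128, then multiply by 134 repeatedly:
  134^319=128  134^320=149  134^321=187  134^322=74  134^323=200
  134^324=81  134^325=97  134^326=159  134^327=139  134^328=235
  134^329=260  134^330=140  134^331=22  134^332=172  134^333=146
  134^334=132  134^335=338  134^336=182  134^337=98  134^338=293
  134^339=51  134^340=241  134^341=23  134^342=306  134^343=58
  134^344=138  134^345=101
Found 101 at exponent 345.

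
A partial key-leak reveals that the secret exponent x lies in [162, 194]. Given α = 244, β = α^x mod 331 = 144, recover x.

168

Compute 244^162 mod 331 = 177, then multiply by 244 repeatedly:
  244^162=177  244^163=158  244^164=156  244^165=330  244^166=87
  244^167=44  244^168=144
Found 144 at exponent 168.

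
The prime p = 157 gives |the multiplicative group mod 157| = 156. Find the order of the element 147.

The order of 147 must divide p − 1 = 156 = 2^2 · 3 · 13.
Divisors: 1, 2, 3, 4, 6, 12, 13, 26, 39, 52, 78, 156.
Check each in increasing order: 147^1 ≡ 147;  147^2 ≡ 100;  147^3 ≡ 99;  147^4 ≡ 109;  147^6 ≡ 67;  147^12 ≡ 93;  147^13 ≡ 12;  147^26 ≡ 144;  147^39 ≡ 1.
Smallest exponent giving 1 is 39.

39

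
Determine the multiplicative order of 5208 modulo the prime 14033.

14032

The order of 5208 must divide p − 1 = 14032 = 2^4 · 877.
Divisors: 1, 2, 4, 8, 16, 877, 1754, 3508, 7016, 14032.
Check each in increasing order: 5208^1 ≡ 5208;  5208^2 ≡ 11508;  5208^4 ≡ 4643;  5208^8 ≡ 2761;  5208^16 ≡ 3202;  5208^877 ≡ 8500;  5208^1754 ≡ 8116;  5208^3508 ≡ 12587;  5208^7016 ≡ 14032;  5208^14032 ≡ 1.
Smallest exponent giving 1 is 14032.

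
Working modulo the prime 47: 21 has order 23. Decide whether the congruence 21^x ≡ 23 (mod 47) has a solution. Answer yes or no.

no

⟨21⟩ has order 23; its elements mod 47 are {1, 2, 3, 4, 6, 7, 8, 9, 12, 14, 16, 17, 18, 21, 24, 25, 27, 28, 32, 34, 36, 37, 42}.
23 is not in this set.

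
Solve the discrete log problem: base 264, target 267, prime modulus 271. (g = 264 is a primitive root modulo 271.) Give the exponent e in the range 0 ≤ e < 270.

179

Baby-step giant-step with m = ceil(sqrt(270)) = 17.
Baby table (264^j mod 271 for j=0..16):
  0:1  1:264  2:49  3:199  4:233  5:266  6:35  7:26
  8:89  9:190  10:25  11:96  12:141  13:97  14:134  15:146
  16:62
Giant step factor: 264^(-17) ≡ 133 (mod 271).
Scan 267·133^i mod 271 for i = 0, 1, …:
  i=0: 267   i=1: 10   i=2: 246   i=3: 198
  i=4: 47   i=5: 18   i=6: 226   i=7: 248
  i=8: 193   i=9: 195   i=10: 190
Match at i=10, j=9: e = 10·17 + 9 = 179.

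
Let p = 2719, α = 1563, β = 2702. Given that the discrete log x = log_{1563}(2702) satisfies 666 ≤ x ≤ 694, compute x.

691

Compute 1563^666 mod 2719 = 2457, then multiply by 1563 repeatedly:
  1563^666=2457  1563^667=1063  1563^668=160  1563^669=2651  1563^670=2476
  1563^671=851  1563^672=522  1563^673=186  1563^674=2504  1563^675=1111
  1563^676=1771  1563^677=131  1563^678=828  1563^679=2639  1563^680=34
  1563^681=1481  1563^682=934  1563^683=2458  1563^684=2626  1563^685=1467
  1563^686=804  1563^687=474  1563^688=1294  1563^689=2305  1563^690=40
  1563^691=2702
Found 2702 at exponent 691.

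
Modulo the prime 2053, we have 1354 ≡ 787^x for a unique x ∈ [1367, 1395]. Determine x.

1381

Compute 787^1367 mod 2053 = 1555, then multiply by 787 repeatedly:
  787^1367=1555  787^1368=197  787^1369=1064  787^1370=1797  787^1371=1775
  787^1372=885  787^1373=528  787^1374=830  787^1375=356  787^1376=964
  787^1377=1111  787^1378=1832  787^1379=578  787^1380=1173  787^1381=1354
Found 1354 at exponent 1381.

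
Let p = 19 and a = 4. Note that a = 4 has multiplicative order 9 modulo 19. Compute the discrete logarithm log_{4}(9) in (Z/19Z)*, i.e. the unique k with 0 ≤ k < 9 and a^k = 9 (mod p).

4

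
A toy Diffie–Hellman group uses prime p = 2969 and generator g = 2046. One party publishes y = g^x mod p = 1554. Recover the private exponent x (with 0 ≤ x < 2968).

687

Baby-step giant-step with m = ceil(sqrt(2968)) = 55.
Baby table (2046^j mod 2969 for j=0..54):
  0:1  1:2046  2:2795  3:276  4:586  5:2449  6:1951  7:1410
  8:1961  9:1087  10:221  11:878  12:143  13:1616  14:1839  15:871
  16:666  17:2834  18:2876  19:2707  20:1337  21:1053  22:1913  23:856
  24:2635  25:2475  26:1705  27:2824  28:230  29:1478  30:1546  31:1131
  32:1175  33:2129  34:411  35:679  36:2711  37:614  38:357  39:48
  40:231  41:555  42:1372  43:1407  44:1761  45:1609  46:2362  47:2089
  48:1703  49:1701  50:578  51:926  52:374  53:2171  54:242
Giant step factor: 2046^(-55) ≡ 1289 (mod 2969).
Scan 1554·1289^i mod 2969 for i = 0, 1, …:
  i=0: 1554   i=1: 2000   i=2: 908   i=3: 626
  i=4: 2315   i=5: 190   i=6: 1452   i=7: 1158
  i=8: 2224   i=9: 1651   i=10: 2335   i=11: 2218
  i=12: 2824
Match at i=12, j=27: x = 12·55 + 27 = 687.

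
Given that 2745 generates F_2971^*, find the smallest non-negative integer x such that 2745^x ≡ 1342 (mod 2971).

Baby-step giant-step with m = ceil(sqrt(2970)) = 55.
Baby table (2745^j mod 2971 for j=0..54):
  0:1  1:2745  2:569  3:2130  4:2893  5:2773  6:183  7:236
  8:142  9:589  10:581  11:2389  12:808  13:1594  14:2218  15:831
  16:2338  17:450  18:2285  19:544  20:1838  21:552  22:30  23:2133
  24:2215  25:1509  26:631  27:2  28:2519  29:1138  30:1289  31:2815
  32:2575  33:366  34:472  35:284  36:1178  37:1162  38:1807  39:1616
  40:217  41:1465  42:1662  43:1705  44:900  45:1599  46:1088  47:705
  48:1104  49:60  50:1295  51:1459  52:47  53:1262  54:4
Giant step factor: 2745^(-55) ≡ 1193 (mod 2971).
Scan 1342·1193^i mod 2971 for i = 0, 1, …:
  i=0: 1342   i=1: 2608   i=2: 707   i=3: 2658
  i=4: 937   i=5: 745   i=6: 456   i=7: 315
  i=8: 1449   i=9: 2506     …   i=44: 522
  i=45: 1807
Match at i=45, j=38: x = 45·55 + 38 = 2513.

2513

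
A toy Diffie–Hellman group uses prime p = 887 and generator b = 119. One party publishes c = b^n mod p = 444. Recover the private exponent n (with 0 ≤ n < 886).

516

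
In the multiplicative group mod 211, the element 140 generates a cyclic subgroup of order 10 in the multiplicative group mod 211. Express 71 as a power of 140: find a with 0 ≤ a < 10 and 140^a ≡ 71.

Successive powers of 140 modulo 211:
  140^0=1  140^1=140  140^2=188  140^3=156  140^4=107  140^5=210
  140^6=71
So 140^6 ≡ 71 (mod 211), giving a = 6.

6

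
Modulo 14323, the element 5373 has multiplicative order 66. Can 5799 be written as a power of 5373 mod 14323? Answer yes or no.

no

5799 ∈ ⟨5373⟩ iff 5799^66 ≡ 1 (mod 14323), since |⟨5373⟩| = 66.
5799^66 mod 14323 = 9466.
Since 9466 ≠ 1, 5799 does not lie in the subgroup.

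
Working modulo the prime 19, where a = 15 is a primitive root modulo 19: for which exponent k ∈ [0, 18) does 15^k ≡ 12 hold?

3

Successive powers of 15 modulo 19:
  15^0=1  15^1=15  15^2=16  15^3=12
So 15^3 ≡ 12 (mod 19), giving k = 3.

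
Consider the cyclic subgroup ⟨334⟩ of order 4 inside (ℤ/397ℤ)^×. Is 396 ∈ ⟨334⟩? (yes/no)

yes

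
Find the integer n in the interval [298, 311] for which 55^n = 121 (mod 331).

Compute 55^298 mod 331 = 121, then multiply by 55 repeatedly:
  55^298=121
Found 121 at exponent 298.

298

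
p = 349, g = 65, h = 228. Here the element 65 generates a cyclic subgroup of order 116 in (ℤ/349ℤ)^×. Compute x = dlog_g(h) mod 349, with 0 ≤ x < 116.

Successive powers of 65 modulo 349:
  65^0=1  65^1=65  65^2=37  65^3=311  65^4=322  65^5=339
  65^6=48  65^7=328  65^8=31  65^9=270  65^10=100  65^11=218
  65^12=210  65^13=39  65^14=92  65^15=47  65^16=263  65^17=343
  65^18=308  65^19=127  65^20=228
So 65^20 ≡ 228 (mod 349), giving x = 20.

20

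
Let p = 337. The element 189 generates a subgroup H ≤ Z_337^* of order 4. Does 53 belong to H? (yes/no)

no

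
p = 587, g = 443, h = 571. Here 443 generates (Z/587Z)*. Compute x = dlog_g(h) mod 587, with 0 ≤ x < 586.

199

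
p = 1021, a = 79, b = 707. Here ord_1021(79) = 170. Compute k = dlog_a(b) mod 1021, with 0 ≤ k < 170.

156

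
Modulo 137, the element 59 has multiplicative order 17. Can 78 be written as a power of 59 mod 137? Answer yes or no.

⟨59⟩ has order 17; its elements mod 137 are {1, 16, 34, 38, 50, 56, 59, 60, 72, 73, 74, 88, 115, 119, 122, 123, 133}.
78 is not in this set.

no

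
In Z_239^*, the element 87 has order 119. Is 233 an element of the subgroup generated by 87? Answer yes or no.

233 ∈ ⟨87⟩ iff 233^119 ≡ 1 (mod 239), since |⟨87⟩| = 119.
233^119 mod 239 = 238.
Since 238 ≠ 1, 233 does not lie in the subgroup.

no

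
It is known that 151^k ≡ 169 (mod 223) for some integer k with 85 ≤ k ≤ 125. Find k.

Compute 151^85 mod 223 = 20, then multiply by 151 repeatedly:
  151^85=20  151^86=121  151^87=208  151^88=188  151^89=67
  151^90=82  151^91=117  151^92=50  151^93=191  151^94=74
  151^95=24  151^96=56  151^97=205  151^98=181  151^99=125
  151^100=143  151^101=185  151^102=60  151^103=140  151^104=178
  151^105=118  151^106=201  151^107=23  151^108=128  151^109=150
  151^110=127  151^111=222  151^112=72  151^113=168  151^114=169
Found 169 at exponent 114.

114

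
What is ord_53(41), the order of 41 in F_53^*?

52

The order of 41 must divide p − 1 = 52 = 2^2 · 13.
Divisors: 1, 2, 4, 13, 26, 52.
Check each in increasing order: 41^1 ≡ 41;  41^2 ≡ 38;  41^4 ≡ 13;  41^13 ≡ 30;  41^26 ≡ 52;  41^52 ≡ 1.
Smallest exponent giving 1 is 52.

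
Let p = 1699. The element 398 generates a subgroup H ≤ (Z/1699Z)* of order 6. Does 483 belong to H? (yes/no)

no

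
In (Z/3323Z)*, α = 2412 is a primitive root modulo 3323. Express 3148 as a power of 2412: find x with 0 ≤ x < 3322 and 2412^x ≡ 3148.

47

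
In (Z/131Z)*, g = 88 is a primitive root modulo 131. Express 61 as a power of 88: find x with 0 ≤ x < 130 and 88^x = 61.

Baby-step giant-step with m = ceil(sqrt(130)) = 12.
Baby table (88^j mod 131 for j=0..11):
  0:1  1:88  2:15  3:10  4:94  5:19  6:100  7:23
  8:59  9:83  10:99  11:66
Giant step factor: 88^(-12) ≡ 3 (mod 131).
Scan 61·3^i mod 131 for i = 0, 1, …:
  i=0: 61   i=1: 52   i=2: 25   i=3: 75
  i=4: 94
Match at i=4, j=4: x = 4·12 + 4 = 52.

52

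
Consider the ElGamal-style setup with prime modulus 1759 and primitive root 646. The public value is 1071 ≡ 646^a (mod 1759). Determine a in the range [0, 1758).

Baby-step giant-step with m = ceil(sqrt(1758)) = 42.
Baby table (646^j mod 1759 for j=0..41):
  0:1  1:646  2:433  3:37  4:1035  5:190  6:1369  7:1356
  8:1753  9:1401  10:920  11:1537  12:826  13:619  14:581  15:659
  16:36  17:389  18:1516  19:1332  20:321  21:1563  22:32  23:1323
  24:1543  25:1184  26:1458  27:803  28:1592  29:1176  30:1567  31:857
  32:1296  33:1691  34:47  35:459  36:1002  37:1739  38:1152  39:135
  40:1019  41:408
Giant step factor: 646^(-42) ≡ 1129 (mod 1759).
Scan 1071·1129^i mod 1759 for i = 0, 1, …:
  i=0: 1071   i=1: 726   i=2: 1719   i=3: 574
  i=4: 734   i=5: 197   i=6: 779   i=7: 1750
  i=8: 393   i=9: 429   i=10: 616   i=11: 659
Match at i=11, j=15: a = 11·42 + 15 = 477.

477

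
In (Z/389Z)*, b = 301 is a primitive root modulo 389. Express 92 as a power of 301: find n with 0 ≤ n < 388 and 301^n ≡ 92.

183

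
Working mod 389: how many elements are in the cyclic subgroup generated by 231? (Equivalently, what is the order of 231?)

388

The order of 231 must divide p − 1 = 388 = 2^2 · 97.
Divisors: 1, 2, 4, 97, 194, 388.
Check each in increasing order: 231^1 ≡ 231;  231^2 ≡ 68;  231^4 ≡ 345;  231^97 ≡ 274;  231^194 ≡ 388;  231^388 ≡ 1.
Smallest exponent giving 1 is 388.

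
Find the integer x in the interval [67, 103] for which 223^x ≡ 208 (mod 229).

87

Compute 223^67 mod 229 = 166, then multiply by 223 repeatedly:
  223^67=166  223^68=149  223^69=22  223^70=97  223^71=105
  223^72=57  223^73=116  223^74=220  223^75=54  223^76=134
  223^77=112  223^78=15  223^79=139  223^80=82  223^81=195
  223^82=204  223^83=150  223^84=16  223^85=133  223^86=118
  223^87=208
Found 208 at exponent 87.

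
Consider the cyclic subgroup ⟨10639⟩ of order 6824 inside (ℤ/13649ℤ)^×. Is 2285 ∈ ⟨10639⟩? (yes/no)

2285 ∈ ⟨10639⟩ iff 2285^6824 ≡ 1 (mod 13649), since |⟨10639⟩| = 6824.
2285^6824 mod 13649 = 13648.
Since 13648 ≠ 1, 2285 does not lie in the subgroup.

no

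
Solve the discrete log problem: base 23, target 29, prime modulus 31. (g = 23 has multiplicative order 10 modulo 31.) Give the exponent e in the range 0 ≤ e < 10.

7

Successive powers of 23 modulo 31:
  23^0=1  23^1=23  23^2=2  23^3=15  23^4=4  23^5=30
  23^6=8  23^7=29
So 23^7 ≡ 29 (mod 31), giving e = 7.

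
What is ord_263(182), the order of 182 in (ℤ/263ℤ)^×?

262

The order of 182 must divide p − 1 = 262 = 2 · 131.
Divisors: 1, 2, 131, 262.
Check each in increasing order: 182^1 ≡ 182;  182^2 ≡ 249;  182^131 ≡ 262;  182^262 ≡ 1.
Smallest exponent giving 1 is 262.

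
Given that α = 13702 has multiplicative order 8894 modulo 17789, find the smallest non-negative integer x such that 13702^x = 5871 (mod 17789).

7919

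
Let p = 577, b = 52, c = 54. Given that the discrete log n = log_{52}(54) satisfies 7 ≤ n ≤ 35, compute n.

Compute 52^7 mod 577 = 537, then multiply by 52 repeatedly:
  52^7=537  52^8=228  52^9=316  52^10=276  52^11=504
  52^12=243  52^13=519  52^14=446  52^15=112  52^16=54
Found 54 at exponent 16.

16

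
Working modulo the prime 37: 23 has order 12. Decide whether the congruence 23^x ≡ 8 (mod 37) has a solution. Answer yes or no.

yes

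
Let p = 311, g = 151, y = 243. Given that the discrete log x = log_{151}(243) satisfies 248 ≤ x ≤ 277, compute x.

260

Compute 151^248 mod 311 = 216, then multiply by 151 repeatedly:
  151^248=216  151^249=272  151^250=20  151^251=221  151^252=94
  151^253=199  151^254=193  151^255=220  151^256=254  151^257=101
  151^258=12  151^259=257  151^260=243
Found 243 at exponent 260.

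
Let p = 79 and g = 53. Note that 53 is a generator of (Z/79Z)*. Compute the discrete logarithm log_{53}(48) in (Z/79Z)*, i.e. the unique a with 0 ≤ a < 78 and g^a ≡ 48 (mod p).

61

Baby-step giant-step with m = ceil(sqrt(78)) = 9.
Baby table (53^j mod 79 for j=0..8):
  0:1  1:53  2:44  3:41  4:40  5:66  6:22  7:60
  8:20
Giant step factor: 53^(-9) ≡ 12 (mod 79).
Scan 48·12^i mod 79 for i = 0, 1, …:
  i=0: 48   i=1: 23   i=2: 39   i=3: 73
  i=4: 7   i=5: 5   i=6: 60
Match at i=6, j=7: a = 6·9 + 7 = 61.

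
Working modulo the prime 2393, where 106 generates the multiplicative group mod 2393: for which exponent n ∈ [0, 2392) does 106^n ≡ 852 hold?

Baby-step giant-step with m = ceil(sqrt(2392)) = 49.
Baby table (106^j mod 2393 for j=0..48):
  0:1  1:106  2:1664  3:1695  4:195  5:1526  6:1425  7:291
  8:2130  9:838  10:287  11:1706  12:1361  13:686  14:926  15:43
  16:2165  17:2155  18:1095  19:1206  20:1007  21:1450  22:548  23:656
  24:139  25:376  26:1568  27:1091  28:782  29:1530  30:1849  31:2161
  32:1731  33:1618  34:1605  35:227  36:132  37:2027  38:1885  39:1191
  40:1810  41:420  42:1446  43:124  44:1179  45:538  46:1989  47:250
  48:177
Giant step factor: 106^(-49) ≡ 545 (mod 2393).
Scan 852·545^i mod 2393 for i = 0, 1, …:
  i=0: 852   i=1: 98   i=2: 764   i=3: 2391
  i=4: 1303   i=5: 1807   i=6: 1292   i=7: 598
  i=8: 462   i=9: 525   i=10: 1358   i=11: 673
  i=12: 656
Match at i=12, j=23: n = 12·49 + 23 = 611.

611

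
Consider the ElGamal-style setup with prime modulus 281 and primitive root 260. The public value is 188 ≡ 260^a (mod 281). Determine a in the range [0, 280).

161

Baby-step giant-step with m = ceil(sqrt(280)) = 17.
Baby table (260^j mod 281 for j=0..16):
  0:1  1:260  2:160  3:12  4:29  5:234  6:144  7:67
  8:279  9:42  10:242  11:257  12:223  13:94  14:274  15:147
  16:4
Giant step factor: 260^(-17) ≡ 97 (mod 281).
Scan 188·97^i mod 281 for i = 0, 1, …:
  i=0: 188   i=1: 252   i=2: 278   i=3: 271
  i=4: 154   i=5: 45   i=6: 150   i=7: 219
  i=8: 168   i=9: 279
Match at i=9, j=8: a = 9·17 + 8 = 161.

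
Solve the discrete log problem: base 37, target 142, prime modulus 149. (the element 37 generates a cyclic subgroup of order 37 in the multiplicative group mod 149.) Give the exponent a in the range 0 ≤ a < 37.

3

Successive powers of 37 modulo 149:
  37^0=1  37^1=37  37^2=28  37^3=142
So 37^3 ≡ 142 (mod 149), giving a = 3.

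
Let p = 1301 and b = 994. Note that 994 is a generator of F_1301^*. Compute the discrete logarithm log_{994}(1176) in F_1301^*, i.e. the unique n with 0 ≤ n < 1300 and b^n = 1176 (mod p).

Baby-step giant-step with m = ceil(sqrt(1300)) = 37.
Baby table (994^j mod 1301 for j=0..36):
  0:1  1:994  2:577  3:1098  4:1174  5:1260  6:878  7:1062
  8:517  9:3  10:380  11:430  12:692  13:920  14:1178  15:32
  16:584  17:250  18:9  19:1140  20:1290  21:775  22:158  23:932
  24:96  25:451  26:750  27:27  28:818  29:1268  30:1024  31:474
  32:194  33:288  34:52  35:949  36:81
Giant step factor: 994^(-37) ≡ 923 (mod 1301).
Scan 1176·923^i mod 1301 for i = 0, 1, …:
  i=0: 1176   i=1: 414   i=2: 929   i=3: 108
  i=4: 808   i=5: 311   i=6: 833   i=7: 1269
  i=8: 387   i=9: 727     …   i=23: 1022
  i=24: 81
Match at i=24, j=36: n = 24·37 + 36 = 924.

924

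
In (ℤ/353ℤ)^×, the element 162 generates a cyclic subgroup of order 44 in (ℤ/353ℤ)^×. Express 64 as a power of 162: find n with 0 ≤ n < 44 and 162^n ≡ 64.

Baby-step giant-step with m = ceil(sqrt(44)) = 7.
Baby table (162^j mod 353 for j=0..6):
  0:1  1:162  2:122  3:349  4:58  5:218  6:16
Giant step factor: 162^(-7) ≡ 318 (mod 353).
Scan 64·318^i mod 353 for i = 0, 1, …:
  i=0: 64   i=1: 231   i=2: 34   i=3: 222
  i=4: 349
Match at i=4, j=3: n = 4·7 + 3 = 31.

31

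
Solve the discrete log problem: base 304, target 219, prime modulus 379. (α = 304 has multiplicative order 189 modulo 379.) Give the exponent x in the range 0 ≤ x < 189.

Baby-step giant-step with m = ceil(sqrt(189)) = 14.
Baby table (304^j mod 379 for j=0..13):
  0:1  1:304  2:319  3:331  4:189  5:227  6:30  7:24
  8:95  9:76  10:364  11:367  12:142  13:341
Giant step factor: 304^(-14) ≡ 177 (mod 379).
Scan 219·177^i mod 379 for i = 0, 1, …:
  i=0: 219   i=1: 105   i=2: 14   i=3: 204
  i=4: 103   i=5: 39   i=6: 81   i=7: 314
  i=8: 244   i=9: 361   i=10: 225   i=11: 30
Match at i=11, j=6: x = 11·14 + 6 = 160.

160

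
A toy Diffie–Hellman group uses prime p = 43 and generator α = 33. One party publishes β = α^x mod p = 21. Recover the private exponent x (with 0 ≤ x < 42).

Successive powers of 33 modulo 43:
  33^0=1  33^1=33  33^2=14  33^3=32  33^4=24  33^5=18
  33^6=35  33^7=37  33^8=17  33^9=2  33^10=23  33^11=28
  33^12=21
So 33^12 ≡ 21 (mod 43), giving x = 12.

12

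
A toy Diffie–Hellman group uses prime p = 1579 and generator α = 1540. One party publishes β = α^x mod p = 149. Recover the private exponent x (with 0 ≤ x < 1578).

Baby-step giant-step with m = ceil(sqrt(1578)) = 40.
Baby table (1540^j mod 1579 for j=0..39):
  0:1  1:1540  2:1521  3:683  4:206  5:1440  6:684  7:167
  8:1382  9:1367  10:373  11:1243  12:472  13:540  14:1046  15:260
  16:913  17:710  18:732  19:1453  20:177  21:992  22:787  23:887
  24:145  25:661  26:1064  27:1137  28:1448  29:372  30:1282  31:530
  32:1436  33:840  34:399  35:229  36:543  37:929  38:86  39:1383
Giant step factor: 1540^(-40) ≡ 1233 (mod 1579).
Scan 149·1233^i mod 1579 for i = 0, 1, …:
  i=0: 149   i=1: 553   i=2: 1300   i=3: 215
  i=4: 1402   i=5: 1240   i=6: 448   i=7: 1313
  i=8: 454   i=9: 816     …   i=23: 1105
  i=24: 1367
Match at i=24, j=9: x = 24·40 + 9 = 969.

969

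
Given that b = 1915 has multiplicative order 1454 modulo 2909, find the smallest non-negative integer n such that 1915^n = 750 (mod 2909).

256

Baby-step giant-step with m = ceil(sqrt(1454)) = 39.
Baby table (1915^j mod 2909 for j=0..38):
  0:1  1:1915  2:1885  3:2615  4:1336  5:1429  6:2075  7:2840
  8:1679  9:840  10:2832  11:904  12:305  13:2275  14:1852  15:509
  16:220  17:2404  18:1622  19:2227  20:111  21:208  22:2696  23:2274
  24:2846  25:1533  26:514  27:1068  28:193  29:152  30:180  31:1438
  32:1856  33:2351  34:1942  35:1228  36:1148  37:2125  38:2593
Giant step factor: 1915^(-39) ≡ 385 (mod 2909).
Scan 750·385^i mod 2909 for i = 0, 1, …:
  i=0: 750   i=1: 759   i=2: 1315   i=3: 109
  i=4: 1239   i=5: 2848   i=6: 2696
Match at i=6, j=22: n = 6·39 + 22 = 256.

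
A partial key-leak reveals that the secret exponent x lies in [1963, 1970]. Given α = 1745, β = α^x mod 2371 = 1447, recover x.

Compute 1745^1963 mod 2371 = 469, then multiply by 1745 repeatedly:
  1745^1963=469  1745^1964=410  1745^1965=1779  1745^1966=716  1745^1967=2274
  1745^1968=1447
Found 1447 at exponent 1968.

1968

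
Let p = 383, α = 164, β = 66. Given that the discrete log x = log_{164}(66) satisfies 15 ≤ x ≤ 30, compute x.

15

Compute 164^15 mod 383 = 66, then multiply by 164 repeatedly:
  164^15=66
Found 66 at exponent 15.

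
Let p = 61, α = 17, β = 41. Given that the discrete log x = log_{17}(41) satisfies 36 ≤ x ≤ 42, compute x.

Compute 17^36 mod 61 = 9, then multiply by 17 repeatedly:
  17^36=9  17^37=31  17^38=39  17^39=53  17^40=47
  17^41=6  17^42=41
Found 41 at exponent 42.

42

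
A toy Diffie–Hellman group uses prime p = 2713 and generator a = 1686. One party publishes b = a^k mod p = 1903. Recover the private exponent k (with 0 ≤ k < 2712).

Baby-step giant-step with m = ceil(sqrt(2712)) = 53.
Baby table (1686^j mod 2713 for j=0..52):
  0:1  1:1686  2:2085  3:1975  4:999  5:2254  6:2044  7:674
  8:2330  9:2669  10:1780  11:502  12:2629  13:2165  14:1205  15:2306
  16:187  17:574  18:1936  19:357  20:2329  21:983  22:2408  23:1240
  24:1630  25:2624  26:1874  27:1632  28:570  29:618  30:156  31:2568
  32:2413  33:1531  34:1203  35:1647  36:1443  37:2050  38:2651  39:1275
  40:954  41:2348  42:461  43:1328  44:783  45:1620  46:2042  47:15
  48:873  49:1432  50:2495  51:1420  52:1254
Giant step factor: 1686^(-53) ≡ 963 (mod 2713).
Scan 1903·963^i mod 2713 for i = 0, 1, …:
  i=0: 1903   i=1: 1314   i=2: 1124   i=3: 2638
  i=4: 1026   i=5: 506   i=6: 1651   i=7: 95
  i=8: 1956   i=9: 806     …   i=48: 2379
  i=49: 1205
Match at i=49, j=14: k = 49·53 + 14 = 2611.

2611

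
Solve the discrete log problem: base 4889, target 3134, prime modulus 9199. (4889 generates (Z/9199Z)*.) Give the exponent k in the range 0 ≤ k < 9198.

Baby-step giant-step with m = ceil(sqrt(9198)) = 96.
Baby table (4889^j mod 9199 for j=0..95):
  0:1  1:4889  2:3319  3:8754  4:4558  5:4084  6:4846  7:4669
  8:4022  9:5295  10:1269  11:4015  12:7868  13:5633  14:7130  15:3559
  16:4642  17:805  18:7672  19:4085  20:536  21:7988  22:3577  23:654
  24:5353  25:8861  26:3338  27:456  28:3226  29:4828  30:8657  31:8673
  32:4106  33:2016  34:4095  35:3431  36:4382  37:8326  38:239  39:198
  40:2127  41:4033  42:3880  43:982  44:8319  45:2812  46:4562  47:5242
  48:8923  49:2889  50:3856  51:3233  52:2255  53:4293  54:5558  55:8415
  56:3007  57:1221  58:8517  59:4939  60:8595  61:9122  62:706  63:2009
  64:6668  65:7795  66:7497  67:4017  68:8447  69:3072  70:6240  71:3476
  72:3611  73:1298  74:7811  75:2930  76:1927  77:1327  78:2408  79:7191
  80:7420  81:4723  82:1257  83:541  84:4836  85:1774  86:7628  87:546
  88:1684  89:9170  90:5403  91:4938  92:3706  93:5803  94:1151  95:6650
Giant step factor: 4889^(-96) ≡ 89 (mod 9199).
Scan 3134·89^i mod 9199 for i = 0, 1, …:
  i=0: 3134   i=1: 2956   i=2: 5512   i=3: 3021
  i=4: 2098   i=5: 2742   i=6: 4864   i=7: 543
  i=8: 2332   i=9: 5170     …   i=38: 603
  i=39: 7672
Match at i=39, j=18: k = 39·96 + 18 = 3762.

3762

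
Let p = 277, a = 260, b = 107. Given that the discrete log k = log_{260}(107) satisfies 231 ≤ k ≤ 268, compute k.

257

Compute 260^231 mod 277 = 33, then multiply by 260 repeatedly:
  260^231=33  260^232=270  260^233=119  260^234=193  260^235=43
  260^236=100  260^237=239  260^238=92  260^239=98  260^240=273
  260^241=68  260^242=229  260^243=262  260^244=255  260^245=97
  260^246=13  260^247=56  260^248=156  260^249=118  260^250=210
  260^251=31  260^252=27  260^253=95  260^254=47  260^255=32
  260^256=10  260^257=107
Found 107 at exponent 257.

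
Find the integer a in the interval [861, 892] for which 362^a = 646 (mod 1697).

867

Compute 362^861 mod 1697 = 1398, then multiply by 362 repeatedly:
  362^861=1398  362^862=370  362^863=1574  362^864=1293  362^865=1391
  362^866=1230  362^867=646
Found 646 at exponent 867.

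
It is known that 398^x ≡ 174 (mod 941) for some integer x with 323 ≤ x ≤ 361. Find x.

338

Compute 398^323 mod 941 = 735, then multiply by 398 repeatedly:
  398^323=735  398^324=820  398^325=774  398^326=345  398^327=865
  398^328=805  398^329=450  398^330=310  398^331=109  398^332=96
  398^333=568  398^334=224  398^335=698  398^336=209  398^337=374
  398^338=174
Found 174 at exponent 338.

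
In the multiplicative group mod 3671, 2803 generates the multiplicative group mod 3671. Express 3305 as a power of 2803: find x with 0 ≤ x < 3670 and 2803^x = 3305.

814

Baby-step giant-step with m = ceil(sqrt(3670)) = 61.
Baby table (2803^j mod 3671 for j=0..60):
  0:1  1:2803  2:869  3:1934  4:2606  5:2999  6:3278  7:3392
  8:3557  9:3506  10:51  11:3455  12:267  13:3188  14:750  15:2438
  16:1983  17:455  18:1528  19:2598  20:2601  21:3668  22:2604  23:1064
  24:1540  25:3195  26:2016  27:1179  28:837  29:342  30:495  31:3518
  32:648  33:2870  34:1449  35:1421  36:28  37:1393  38:2306  39:2758
  40:3219  41:3210  42:9  43:3201  44:479  45:2722  46:1428  47:1294
  48:134  49:1160  50:2645  51:2186  52:459  53:1727  54:2403  55:2995
  56:3079  57:3587  58:3163  59:424  60:2739
Giant step factor: 2803^(-61) ≡ 2959 (mod 3671).
Scan 3305·2959^i mod 3671 for i = 0, 1, …:
  i=0: 3305   i=1: 3622   i=2: 1849   i=3: 1401
  i=4: 1000   i=5: 174   i=6: 926   i=7: 1468
  i=8: 1019   i=9: 1330   i=10: 158   i=11: 1305
  i=12: 3274   i=13: 3668
Match at i=13, j=21: x = 13·61 + 21 = 814.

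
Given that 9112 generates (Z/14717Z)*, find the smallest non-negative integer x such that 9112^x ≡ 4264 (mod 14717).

Baby-step giant-step with m = ceil(sqrt(14716)) = 122.
Baby table (9112^j mod 14717 for j=0..121):
  0:1  1:9112  2:9947  3:9778  4:418  5:11830  6:7652  7:10595
  8:12837  9:28  10:4947  11:13610  12:8878  13:11704  14:7466  15:8218
  16:2320  17:6228  18:784  19:6063  20:13155  21:13112  22:3938  23:3010
  24:9349  25:6092  26:12497  27:7235  28:7877  29:415  30:13928  31:7245
  32:10695  33:11583  34:8689  35:11425  36:11259  37:14518  38:11620  39:7342
  40:11539  41:5120  42:550  43:7820  44:10843  45:6195  46:9145  47:1586
  48:14255  49:14035  50:10907  51:683  52:12922  53:9264  54:11573  55:5871
  56:257  57:1781  58:10338  59:11056  60:4407  61:8608  62:9203  63:270
  64:2501  65:7196  66:5717  67:9841  68:511  69:5660  70:5552  71:7495
  72:7560  73:11160  74:10167  75:12906  76:10642  77:14308  78:11310  79:8286
  80:3822  81:5642  82:3423  83:5053  84:8160  85:3636  86:3265  87:7623
  88:11253  89:3997  90:10806  91:7542  92:9031  93:7725  94:13506  95:3118
  96:7406  97:6027  98:8897  99:8228  100:5138  101:2679  102:10262  103:10243
  104:13719  105:1330  106:6869  107:13644  108:9629  109:11411  110:1427  111:7713
  112:7181  113:1490  114:7806  115:1011  116:14107  117:4706  118:10451  119:10522
  120:9926  121:9747
Giant step factor: 9112^(-122) ≡ 6853 (mod 14717).
Scan 4264·6853^i mod 14717 for i = 0, 1, …:
  i=0: 4264   i=1: 7947   i=2: 7891   i=3: 6765
  i=4: 1995   i=5: 14359   i=6: 4365   i=7: 8401
  i=8: 13866   i=9: 10746     …   i=88: 13247
  i=89: 7235
Match at i=89, j=27: x = 89·122 + 27 = 10885.

10885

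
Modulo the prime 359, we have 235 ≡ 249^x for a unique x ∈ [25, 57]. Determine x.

Compute 249^25 mod 359 = 265, then multiply by 249 repeatedly:
  249^25=265  249^26=288  249^27=271  249^28=346  249^29=353
  249^30=301  249^31=277  249^32=45  249^33=76  249^34=256
  249^35=201  249^36=148  249^37=234  249^38=108  249^39=326
  249^40=40  249^41=267  249^42=68  249^43=59  249^44=331
  249^45=208  249^46=96  249^47=210  249^48=235
Found 235 at exponent 48.

48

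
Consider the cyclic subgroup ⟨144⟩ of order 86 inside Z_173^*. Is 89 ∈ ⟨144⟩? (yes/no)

yes

89 ∈ ⟨144⟩ iff 89^86 ≡ 1 (mod 173), since |⟨144⟩| = 86.
89^86 mod 173 = 1.
Since 1 = 1, 89 lies in the subgroup.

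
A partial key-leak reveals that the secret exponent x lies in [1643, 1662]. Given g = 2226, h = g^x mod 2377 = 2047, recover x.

1649

Compute 2226^1643 mod 2377 = 742, then multiply by 2226 repeatedly:
  2226^1643=742  2226^1644=2054  2226^1645=1233  2226^1646=1600  2226^1647=854
  2226^1648=1781  2226^1649=2047
Found 2047 at exponent 1649.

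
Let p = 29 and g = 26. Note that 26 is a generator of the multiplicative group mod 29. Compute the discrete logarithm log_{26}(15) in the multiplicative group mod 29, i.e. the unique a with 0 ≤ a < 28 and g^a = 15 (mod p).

Successive powers of 26 modulo 29:
  26^0=1  26^1=26  26^2=9  26^3=2  26^4=23  26^5=18
  26^6=4  26^7=17  26^8=7  26^9=8  26^10=5  26^11=14
  26^12=16  26^13=10  26^14=28  26^15=3  26^16=20  26^17=27
  26^18=6  26^19=11  26^20=25  26^21=12  26^22=22  26^23=21
  26^24=24  26^25=15
So 26^25 ≡ 15 (mod 29), giving a = 25.

25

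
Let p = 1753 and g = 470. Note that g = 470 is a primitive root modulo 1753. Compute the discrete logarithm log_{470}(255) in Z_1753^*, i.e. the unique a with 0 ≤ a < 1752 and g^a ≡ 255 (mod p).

883

Baby-step giant-step with m = ceil(sqrt(1752)) = 42.
Baby table (470^j mod 1753 for j=0..41):
  0:1  1:470  2:22  3:1575  4:484  5:1343  6:130  7:1498
  8:1107  9:1402  10:1565  11:1043  12:1123  13:157  14:164  15:1701
  16:102  17:609  18:491  19:1127  20:284  21:252  22:989  23:285
  24:722  25:1011  26:107  27:1206  28:601  29:237  30:951  31:1708
  32:1639  33:763  34:998  35:1009  36:920  37:1162  38:957  39:1022
  40:18  41:1448
Giant step factor: 470^(-42) ≡ 1058 (mod 1753).
Scan 255·1058^i mod 1753 for i = 0, 1, …:
  i=0: 255   i=1: 1581   i=2: 336   i=3: 1382
  i=4: 154   i=5: 1656   i=6: 801   i=7: 759
  i=8: 148   i=9: 567     …   i=20: 302
  i=21: 470
Match at i=21, j=1: a = 21·42 + 1 = 883.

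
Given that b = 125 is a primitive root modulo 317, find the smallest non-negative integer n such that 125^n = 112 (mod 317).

Baby-step giant-step with m = ceil(sqrt(316)) = 18.
Baby table (125^j mod 317 for j=0..17):
  0:1  1:125  2:92  3:88  4:222  5:171  6:136  7:199
  8:149  9:239  10:77  11:115  12:110  13:119  14:293  15:170
  16:11  17:107
Giant step factor: 125^(-18) ≡ 26 (mod 317).
Scan 112·26^i mod 317 for i = 0, 1, …:
  i=0: 112   i=1: 59   i=2: 266   i=3: 259
  i=4: 77
Match at i=4, j=10: n = 4·18 + 10 = 82.

82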